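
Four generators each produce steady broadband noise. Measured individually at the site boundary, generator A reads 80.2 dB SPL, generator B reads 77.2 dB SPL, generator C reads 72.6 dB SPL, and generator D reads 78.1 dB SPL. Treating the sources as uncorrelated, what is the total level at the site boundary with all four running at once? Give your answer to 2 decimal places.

83.80 dB SPL

Uncorrelated sources add in intensity (power), not in dB.
L_total = 10·log₁₀(10^(80.2/10) + 10^(77.2/10) + 10^(72.6/10) + 10^(78.1/10)) = 10·log₁₀(240000000) = 83.80 dB SPL.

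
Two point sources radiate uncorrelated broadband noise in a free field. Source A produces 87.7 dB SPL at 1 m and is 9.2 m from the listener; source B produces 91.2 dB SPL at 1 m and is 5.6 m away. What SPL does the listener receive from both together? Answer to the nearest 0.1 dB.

76.9 dB SPL

At the listener: L_A = 87.7 − 20·log₁₀(9.2) = 68.42 dB; L_B = 91.2 − 20·log₁₀(5.6) = 76.24 dB.
Combined: 10·log₁₀(10^(68.42/10)+10^(76.24/10)) = 76.9 dB SPL.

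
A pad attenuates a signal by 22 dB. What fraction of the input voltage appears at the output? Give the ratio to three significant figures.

0.0794

Voltage ratio = 10^(dB/20).
10^(-22/20) = 10^(-1.100) = 0.0794.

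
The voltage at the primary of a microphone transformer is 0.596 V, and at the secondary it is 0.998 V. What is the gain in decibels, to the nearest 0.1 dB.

4.5 dB

Voltage ratio → dB uses the 20·log₁₀ form:
20·log₁₀(0.998/0.596) = 20·log₁₀(1.674) = 4.5 dB.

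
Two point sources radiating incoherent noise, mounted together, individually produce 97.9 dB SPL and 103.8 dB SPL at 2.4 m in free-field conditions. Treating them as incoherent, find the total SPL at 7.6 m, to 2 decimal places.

94.78 dB SPL

Combined at 2.4 m: 10·log₁₀(10^(97.9/10)+10^(103.8/10)) = 104.793 dB SPL.
Then apply −20·log₁₀(7.6/2.4) = -10.012 dB → 94.78 dB SPL.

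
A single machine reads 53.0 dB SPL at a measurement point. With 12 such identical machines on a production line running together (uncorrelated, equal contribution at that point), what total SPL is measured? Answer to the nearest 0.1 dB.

12 equal incoherent sources raise the level by 10·log₁₀(12) = 10.79 dB.
L_total = 53.0 + 10.79 = 63.8 dB SPL.

63.8 dB SPL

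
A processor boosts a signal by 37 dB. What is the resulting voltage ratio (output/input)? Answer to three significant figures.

Voltage ratio = 10^(dB/20).
10^(37/20) = 10^(1.850) = 70.8.

70.8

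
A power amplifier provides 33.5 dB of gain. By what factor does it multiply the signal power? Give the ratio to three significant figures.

Power ratio = 10^(dB/10).
10^(33.5/10) = 10^(3.350) = 2240.

2240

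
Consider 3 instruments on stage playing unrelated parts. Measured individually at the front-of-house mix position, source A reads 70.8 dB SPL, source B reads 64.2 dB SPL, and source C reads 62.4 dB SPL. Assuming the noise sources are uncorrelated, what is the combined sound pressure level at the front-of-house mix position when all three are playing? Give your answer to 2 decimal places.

Add the sources as powers (linear), then convert back to dB:
L_total = 10·log₁₀(10^(70.8/10) + 10^(64.2/10) + 10^(62.4/10)) = 10·log₁₀(16390000) = 72.15 dB SPL.

72.15 dB SPL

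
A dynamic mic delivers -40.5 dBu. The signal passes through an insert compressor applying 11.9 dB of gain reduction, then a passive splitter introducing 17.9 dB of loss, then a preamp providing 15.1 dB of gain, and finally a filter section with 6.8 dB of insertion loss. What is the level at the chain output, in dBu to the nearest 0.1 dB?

-62.0 dBu

Cascaded gains and losses add directly in dB.
-40.5 − 11.9 − 17.9 + 15.1 − 6.8 = -62.0 dBu.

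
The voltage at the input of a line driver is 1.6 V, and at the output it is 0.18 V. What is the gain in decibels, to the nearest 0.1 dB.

Voltage is an amplitude quantity, so gain = 20·log₁₀(V_out/V_in).
20·log₁₀(0.18/1.6) = 20·log₁₀(0.1125) = -19.0 dB.

-19.0 dB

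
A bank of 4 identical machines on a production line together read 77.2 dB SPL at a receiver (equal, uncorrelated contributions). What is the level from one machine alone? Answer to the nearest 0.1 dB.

4 equal incoherent sources add 10·log₁₀(4) = 6.02 dB over one source.
L_one = 77.2 − 6.02 = 71.2 dB SPL.

71.2 dB SPL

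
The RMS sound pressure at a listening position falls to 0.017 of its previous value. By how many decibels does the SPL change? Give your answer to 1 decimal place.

SPL change from a pressure ratio uses the 20·log₁₀ form:
20·log₁₀(0.017) = -35.4 dB.

-35.4 dB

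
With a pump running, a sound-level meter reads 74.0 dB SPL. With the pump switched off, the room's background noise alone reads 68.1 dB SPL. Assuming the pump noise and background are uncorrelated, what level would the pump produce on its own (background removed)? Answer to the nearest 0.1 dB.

72.7 dB SPL

Subtract intensities: L_src = 10·log₁₀(10^(L_total/10) − 10^(L_bg/10)).
L_src = 10·log₁₀(10^(74.0/10) − 10^(68.1/10)) = 10·log₁₀(18660000) = 72.7 dB SPL.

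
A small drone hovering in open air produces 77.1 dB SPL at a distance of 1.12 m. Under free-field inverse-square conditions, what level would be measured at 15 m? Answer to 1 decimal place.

54.6 dB SPL

For a point source in a free field, ΔL = −20·log₁₀(d₂/d₁).
ΔL = −20·log₁₀(15/1.12) = -22.54 dB, so L₂ = 77.1 + (-22.54) = 54.6 dB SPL.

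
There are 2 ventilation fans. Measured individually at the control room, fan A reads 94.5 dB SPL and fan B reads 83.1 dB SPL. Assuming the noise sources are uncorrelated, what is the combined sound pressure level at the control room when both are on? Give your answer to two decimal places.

94.80 dB SPL

Uncorrelated sources add in intensity (power), not in dB.
L_total = 10·log₁₀(10^(94.5/10) + 10^(83.1/10)) = 10·log₁₀(3023000000) = 94.80 dB SPL.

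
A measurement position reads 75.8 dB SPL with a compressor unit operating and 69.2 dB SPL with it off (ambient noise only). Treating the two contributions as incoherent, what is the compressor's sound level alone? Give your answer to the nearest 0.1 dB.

Background correction is a power subtraction:
L_src = 10·log₁₀(10^(75.8/10) − 10^(69.2/10)) = 10·log₁₀(29700000) = 74.7 dB SPL.

74.7 dB SPL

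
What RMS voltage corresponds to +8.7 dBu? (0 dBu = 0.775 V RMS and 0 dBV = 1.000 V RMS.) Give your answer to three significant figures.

2.11 V

V = 0.775 V × 10^(+8.7/20).
= 0.775 × 2.723 = 2.11 V.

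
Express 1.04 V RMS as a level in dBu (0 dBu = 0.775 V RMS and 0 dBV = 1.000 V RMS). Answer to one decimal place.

dBu = 20·log₁₀(V / 0.775 V).
20·log₁₀(1.04/0.775) = +2.6 dBu.

+2.6 dBu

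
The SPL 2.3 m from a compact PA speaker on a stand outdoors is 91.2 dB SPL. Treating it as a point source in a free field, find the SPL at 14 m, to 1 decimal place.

75.5 dB SPL

Free-field point source: level drops by 20·log₁₀ of the distance ratio.
ΔL = −20·log₁₀(14/2.3) = -15.69 dB, so L₂ = 91.2 + (-15.69) = 75.5 dB SPL.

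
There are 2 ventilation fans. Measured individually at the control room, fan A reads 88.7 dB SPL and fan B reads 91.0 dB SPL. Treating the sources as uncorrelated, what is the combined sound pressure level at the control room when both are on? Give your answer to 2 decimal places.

Add the sources as powers (linear), then convert back to dB:
L_total = 10·log₁₀(10^(88.7/10) + 10^(91.0/10)) = 10·log₁₀(2000000000) = 93.01 dB SPL.

93.01 dB SPL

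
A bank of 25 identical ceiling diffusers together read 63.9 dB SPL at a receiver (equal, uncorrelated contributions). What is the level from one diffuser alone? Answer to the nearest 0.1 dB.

25 equal incoherent sources add 10·log₁₀(25) = 13.98 dB over one source.
L_one = 63.9 − 13.98 = 49.9 dB SPL.

49.9 dB SPL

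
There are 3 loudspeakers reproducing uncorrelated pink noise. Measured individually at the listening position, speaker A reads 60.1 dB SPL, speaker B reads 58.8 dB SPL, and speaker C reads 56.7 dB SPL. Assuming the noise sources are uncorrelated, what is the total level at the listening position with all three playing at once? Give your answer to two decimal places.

63.52 dB SPL

Incoherent sources sum as intensities:
L_total = 10·log₁₀(10^(60.1/10) + 10^(58.8/10) + 10^(56.7/10)) = 10·log₁₀(2250000) = 63.52 dB SPL.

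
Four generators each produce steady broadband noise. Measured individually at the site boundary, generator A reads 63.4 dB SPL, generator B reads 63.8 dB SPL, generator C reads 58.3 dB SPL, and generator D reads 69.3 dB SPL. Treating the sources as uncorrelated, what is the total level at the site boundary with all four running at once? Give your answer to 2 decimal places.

Add the sources as powers (linear), then convert back to dB:
L_total = 10·log₁₀(10^(63.4/10) + 10^(63.8/10) + 10^(58.3/10) + 10^(69.3/10)) = 10·log₁₀(13770000) = 71.39 dB SPL.

71.39 dB SPL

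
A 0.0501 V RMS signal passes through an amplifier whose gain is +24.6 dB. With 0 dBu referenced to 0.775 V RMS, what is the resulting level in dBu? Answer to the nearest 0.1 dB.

+0.8 dBu

Input level: 20·log₁₀(0.0501/0.775) = -23.79 dBu.
Output: -23.79 + 24.6 = +0.8 dBu.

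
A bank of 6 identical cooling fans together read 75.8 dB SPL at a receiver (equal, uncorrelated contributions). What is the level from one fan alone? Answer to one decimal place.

6 equal incoherent sources add 10·log₁₀(6) = 7.78 dB over one source.
L_one = 75.8 − 7.78 = 68.0 dB SPL.

68.0 dB SPL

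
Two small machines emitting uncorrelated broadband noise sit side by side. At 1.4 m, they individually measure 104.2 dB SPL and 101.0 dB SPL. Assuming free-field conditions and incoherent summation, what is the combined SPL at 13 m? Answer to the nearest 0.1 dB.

86.5 dB SPL

Combined at 1.4 m: 10·log₁₀(10^(104.2/10)+10^(101.0/10)) = 105.90 dB SPL.
Then apply −20·log₁₀(13/1.4) = -19.36 dB → 86.5 dB SPL.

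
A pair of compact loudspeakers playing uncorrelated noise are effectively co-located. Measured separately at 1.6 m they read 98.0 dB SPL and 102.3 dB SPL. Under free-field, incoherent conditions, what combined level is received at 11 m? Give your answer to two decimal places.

Combined at 1.6 m: 10·log₁₀(10^(98.0/10)+10^(102.3/10)) = 103.672 dB SPL.
Then apply −20·log₁₀(11/1.6) = -16.745 dB → 86.93 dB SPL.

86.93 dB SPL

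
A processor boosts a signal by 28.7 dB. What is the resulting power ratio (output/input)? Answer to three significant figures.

741

Power ratio = 10^(dB/10).
10^(28.7/10) = 10^(2.870) = 741.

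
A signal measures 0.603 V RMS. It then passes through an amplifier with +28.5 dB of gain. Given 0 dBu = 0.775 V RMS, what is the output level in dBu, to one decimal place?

Input level: 20·log₁₀(0.603/0.775) = -2.18 dBu.
Output: -2.18 + 28.5 = +26.3 dBu.

+26.3 dBu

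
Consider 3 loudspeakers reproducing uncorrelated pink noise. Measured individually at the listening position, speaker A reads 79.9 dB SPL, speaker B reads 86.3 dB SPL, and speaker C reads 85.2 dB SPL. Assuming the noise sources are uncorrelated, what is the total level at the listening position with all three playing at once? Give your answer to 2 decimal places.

Add the sources as powers (linear), then convert back to dB:
L_total = 10·log₁₀(10^(79.9/10) + 10^(86.3/10) + 10^(85.2/10)) = 10·log₁₀(855400000) = 89.32 dB SPL.

89.32 dB SPL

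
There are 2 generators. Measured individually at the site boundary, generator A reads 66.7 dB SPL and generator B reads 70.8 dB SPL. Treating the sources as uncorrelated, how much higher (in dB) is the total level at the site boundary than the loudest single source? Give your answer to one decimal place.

1.4 dB

Add the sources as powers (linear), then convert back to dB:
L_total = 10·log₁₀(10^(66.7/10) + 10^(70.8/10)) = 72.23 dB SPL.
Excess over the loudest (70.8 dB): 72.23 − 70.8 = 1.4 dB.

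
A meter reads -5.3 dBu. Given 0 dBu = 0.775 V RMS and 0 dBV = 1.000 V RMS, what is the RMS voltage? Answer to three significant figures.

0.421 V

V = 0.775 V × 10^(-5.3/20).
= 0.775 × 0.5433 = 0.421 V.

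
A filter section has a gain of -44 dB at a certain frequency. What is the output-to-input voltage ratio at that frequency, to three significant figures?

Voltage ratio = 10^(dB/20).
10^(-44/20) = 10^(-2.200) = 0.00631.

0.00631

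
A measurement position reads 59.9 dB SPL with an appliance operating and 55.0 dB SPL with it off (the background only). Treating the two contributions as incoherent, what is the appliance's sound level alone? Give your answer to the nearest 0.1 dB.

58.2 dB SPL

Remove the background by subtracting linear intensities:
L_src = 10·log₁₀(10^(59.9/10) − 10^(55.0/10)) = 10·log₁₀(661000) = 58.2 dB SPL.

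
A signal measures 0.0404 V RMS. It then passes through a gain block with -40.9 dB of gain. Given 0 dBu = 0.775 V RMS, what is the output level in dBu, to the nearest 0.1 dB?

-66.6 dBu

Input level: 20·log₁₀(0.0404/0.775) = -25.66 dBu.
Output: -25.66 − 40.9 = -66.6 dBu.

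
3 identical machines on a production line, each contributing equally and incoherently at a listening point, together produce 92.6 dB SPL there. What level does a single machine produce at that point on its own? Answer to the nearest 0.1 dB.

87.8 dB SPL

3 equal incoherent sources add 10·log₁₀(3) = 4.77 dB over one source.
L_one = 92.6 − 4.77 = 87.8 dB SPL.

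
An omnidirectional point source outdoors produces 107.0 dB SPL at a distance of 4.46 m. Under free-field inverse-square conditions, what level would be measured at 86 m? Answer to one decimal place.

Free-field point source: level drops by 20·log₁₀ of the distance ratio.
ΔL = −20·log₁₀(86/4.46) = -25.70 dB, so L₂ = 107.0 + (-25.70) = 81.3 dB SPL.

81.3 dB SPL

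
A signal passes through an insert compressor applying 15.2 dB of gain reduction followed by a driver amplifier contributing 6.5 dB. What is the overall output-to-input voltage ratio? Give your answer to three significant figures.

0.367

Net gain = (−15.2) + 6.5 = -8.7 dB.
Voltage ratio = 10^(-8.7/20) = 0.367.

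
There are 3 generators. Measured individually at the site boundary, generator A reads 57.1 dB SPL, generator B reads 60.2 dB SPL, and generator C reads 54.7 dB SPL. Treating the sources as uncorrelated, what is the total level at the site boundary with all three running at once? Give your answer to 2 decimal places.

Add the sources as powers (linear), then convert back to dB:
L_total = 10·log₁₀(10^(57.1/10) + 10^(60.2/10) + 10^(54.7/10)) = 10·log₁₀(1855000) = 62.68 dB SPL.

62.68 dB SPL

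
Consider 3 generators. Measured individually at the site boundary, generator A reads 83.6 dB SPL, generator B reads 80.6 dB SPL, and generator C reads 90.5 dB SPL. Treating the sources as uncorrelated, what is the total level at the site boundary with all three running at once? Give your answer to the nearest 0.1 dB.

Uncorrelated sources add in intensity (power), not in dB.
L_total = 10·log₁₀(10^(83.6/10) + 10^(80.6/10) + 10^(90.5/10)) = 10·log₁₀(1466000000) = 91.7 dB SPL.

91.7 dB SPL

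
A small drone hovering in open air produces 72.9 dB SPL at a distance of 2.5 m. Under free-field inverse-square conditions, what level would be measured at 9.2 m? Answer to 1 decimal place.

Inverse-square spreading gives ΔL = −20·log₁₀(d₂/d₁).
ΔL = −20·log₁₀(9.2/2.5) = -11.32 dB, so L₂ = 72.9 + (-11.32) = 61.6 dB SPL.

61.6 dB SPL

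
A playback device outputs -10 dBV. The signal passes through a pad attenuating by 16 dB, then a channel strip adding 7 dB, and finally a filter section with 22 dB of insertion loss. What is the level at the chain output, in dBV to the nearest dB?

-41 dBV

In dB, series stages simply add:
-10 − 16 + 7 − 22 = -41 dBV.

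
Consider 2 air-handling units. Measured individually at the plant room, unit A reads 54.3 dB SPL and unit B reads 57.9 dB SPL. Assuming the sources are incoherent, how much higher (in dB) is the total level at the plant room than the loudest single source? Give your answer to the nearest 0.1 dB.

1.6 dB

Incoherent sources sum as intensities:
L_total = 10·log₁₀(10^(54.3/10) + 10^(57.9/10)) = 59.47 dB SPL.
Excess over the loudest (57.9 dB): 59.47 − 57.9 = 1.6 dB.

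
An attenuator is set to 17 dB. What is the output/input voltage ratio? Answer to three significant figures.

0.141

Voltage ratio = 10^(dB/20).
10^(-17/20) = 10^(-0.8500) = 0.141.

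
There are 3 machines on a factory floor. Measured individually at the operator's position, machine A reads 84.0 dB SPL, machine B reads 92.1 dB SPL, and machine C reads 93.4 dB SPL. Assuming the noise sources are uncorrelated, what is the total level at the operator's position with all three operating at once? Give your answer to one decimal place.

Add the sources as powers (linear), then convert back to dB:
L_total = 10·log₁₀(10^(84.0/10) + 10^(92.1/10) + 10^(93.4/10)) = 10·log₁₀(4061000000) = 96.1 dB SPL.

96.1 dB SPL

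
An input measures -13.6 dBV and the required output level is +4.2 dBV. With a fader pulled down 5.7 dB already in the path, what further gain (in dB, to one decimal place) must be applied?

23.5 dB

The required make-up gain is the shortfall in the dB sum.
G = +4.2 − (-13.6) + 5.7 = 23.5 dB.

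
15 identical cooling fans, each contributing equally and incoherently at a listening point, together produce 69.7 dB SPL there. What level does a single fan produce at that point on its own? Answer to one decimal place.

15 equal incoherent sources add 10·log₁₀(15) = 11.76 dB over one source.
L_one = 69.7 − 11.76 = 57.9 dB SPL.

57.9 dB SPL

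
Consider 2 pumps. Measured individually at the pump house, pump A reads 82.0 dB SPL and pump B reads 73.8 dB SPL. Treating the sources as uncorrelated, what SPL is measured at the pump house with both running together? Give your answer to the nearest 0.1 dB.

Add the sources as powers (linear), then convert back to dB:
L_total = 10·log₁₀(10^(82.0/10) + 10^(73.8/10)) = 10·log₁₀(182500000) = 82.6 dB SPL.

82.6 dB SPL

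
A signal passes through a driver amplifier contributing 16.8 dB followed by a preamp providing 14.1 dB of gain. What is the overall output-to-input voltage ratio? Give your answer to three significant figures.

Net gain = 16.8 + 14.1 = 30.9 dB.
Voltage ratio = 10^(30.9/20) = 35.1.

35.1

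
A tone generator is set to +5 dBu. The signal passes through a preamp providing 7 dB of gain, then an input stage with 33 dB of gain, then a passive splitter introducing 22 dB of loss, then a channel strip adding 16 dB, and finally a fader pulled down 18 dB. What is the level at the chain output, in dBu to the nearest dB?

In dB, series stages simply add:
+5 + 7 + 33 − 22 + 16 − 18 = +21 dBu.

+21 dBu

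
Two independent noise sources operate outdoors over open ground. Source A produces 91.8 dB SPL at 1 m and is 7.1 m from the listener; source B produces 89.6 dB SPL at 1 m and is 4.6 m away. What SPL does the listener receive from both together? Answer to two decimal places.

78.64 dB SPL

At the listener: L_A = 91.8 − 20·log₁₀(7.1) = 74.775 dB; L_B = 89.6 − 20·log₁₀(4.6) = 76.345 dB.
Combined: 10·log₁₀(10^(74.775/10)+10^(76.345/10)) = 78.64 dB SPL.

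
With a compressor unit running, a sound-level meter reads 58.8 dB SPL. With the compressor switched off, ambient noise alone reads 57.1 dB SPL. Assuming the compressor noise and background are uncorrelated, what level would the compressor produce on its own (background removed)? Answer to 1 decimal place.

53.9 dB SPL

Remove the background by subtracting linear intensities:
L_src = 10·log₁₀(10^(58.8/10) − 10^(57.1/10)) = 10·log₁₀(245700) = 53.9 dB SPL.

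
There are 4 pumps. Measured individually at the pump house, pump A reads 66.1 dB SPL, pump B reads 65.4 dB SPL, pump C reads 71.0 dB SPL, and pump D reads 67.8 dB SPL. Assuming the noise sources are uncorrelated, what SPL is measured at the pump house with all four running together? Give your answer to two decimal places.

74.18 dB SPL

Incoherent sources sum as intensities:
L_total = 10·log₁₀(10^(66.1/10) + 10^(65.4/10) + 10^(71.0/10) + 10^(67.8/10)) = 10·log₁₀(26160000) = 74.18 dB SPL.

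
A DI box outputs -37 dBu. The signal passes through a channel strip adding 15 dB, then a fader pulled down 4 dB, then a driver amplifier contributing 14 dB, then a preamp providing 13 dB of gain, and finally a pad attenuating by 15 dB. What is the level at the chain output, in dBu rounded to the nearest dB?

Cascaded gains and losses add directly in dB.
-37 + 15 − 4 + 14 + 13 − 15 = -14 dBu.

-14 dBu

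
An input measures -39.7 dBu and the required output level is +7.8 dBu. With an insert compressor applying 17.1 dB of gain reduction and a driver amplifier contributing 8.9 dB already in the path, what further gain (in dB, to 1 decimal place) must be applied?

The required make-up gain is the shortfall in the dB sum.
G = +7.8 − (-39.7) + 17.1 − 8.9 = 55.7 dB.

55.7 dB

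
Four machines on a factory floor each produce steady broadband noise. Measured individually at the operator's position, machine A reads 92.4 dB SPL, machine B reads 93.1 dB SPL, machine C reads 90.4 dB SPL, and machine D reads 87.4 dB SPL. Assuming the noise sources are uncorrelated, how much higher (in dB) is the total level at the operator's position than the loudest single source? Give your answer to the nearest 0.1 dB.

Uncorrelated sources add in intensity (power), not in dB.
L_total = 10·log₁₀(10^(92.4/10) + 10^(93.1/10) + 10^(90.4/10) + 10^(87.4/10)) = 97.34 dB SPL.
Excess over the loudest (93.1 dB): 97.34 − 93.1 = 4.2 dB.

4.2 dB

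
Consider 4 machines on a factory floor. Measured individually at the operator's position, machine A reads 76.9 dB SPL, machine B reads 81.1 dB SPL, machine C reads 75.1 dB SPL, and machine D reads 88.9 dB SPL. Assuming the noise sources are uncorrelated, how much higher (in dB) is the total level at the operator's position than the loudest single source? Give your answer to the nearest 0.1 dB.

Uncorrelated sources add in intensity (power), not in dB.
L_total = 10·log₁₀(10^(76.9/10) + 10^(81.1/10) + 10^(75.1/10) + 10^(88.9/10)) = 89.94 dB SPL.
Excess over the loudest (88.9 dB): 89.94 − 88.9 = 1.0 dB.

1.0 dB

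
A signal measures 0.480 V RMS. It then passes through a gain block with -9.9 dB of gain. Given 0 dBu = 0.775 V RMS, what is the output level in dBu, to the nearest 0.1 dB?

Input level: 20·log₁₀(0.480/0.775) = -4.16 dBu.
Output: -4.16 − 9.9 = -14.1 dBu.

-14.1 dBu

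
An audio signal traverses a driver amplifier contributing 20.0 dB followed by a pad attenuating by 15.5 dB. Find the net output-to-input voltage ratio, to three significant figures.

1.68

Net gain = 20.0 + (−15.5) = 4.5 dB.
Voltage ratio = 10^(4.5/20) = 1.68.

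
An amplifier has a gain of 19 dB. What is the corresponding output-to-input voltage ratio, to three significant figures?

8.91

Voltage ratio = 10^(dB/20).
10^(19/20) = 10^(0.9500) = 8.91.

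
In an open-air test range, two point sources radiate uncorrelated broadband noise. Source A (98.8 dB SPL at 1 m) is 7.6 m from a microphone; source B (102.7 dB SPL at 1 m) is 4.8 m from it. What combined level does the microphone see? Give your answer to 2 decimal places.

At the listener: L_A = 98.8 − 20·log₁₀(7.6) = 81.184 dB; L_B = 102.7 − 20·log₁₀(4.8) = 89.075 dB.
Combined: 10·log₁₀(10^(81.184/10)+10^(89.075/10)) = 89.73 dB SPL.

89.73 dB SPL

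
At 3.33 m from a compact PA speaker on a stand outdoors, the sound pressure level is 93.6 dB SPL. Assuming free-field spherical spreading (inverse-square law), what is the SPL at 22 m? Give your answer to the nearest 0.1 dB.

77.2 dB SPL

Free-field point source: level drops by 20·log₁₀ of the distance ratio.
ΔL = −20·log₁₀(22/3.33) = -16.40 dB, so L₂ = 93.6 + (-16.40) = 77.2 dB SPL.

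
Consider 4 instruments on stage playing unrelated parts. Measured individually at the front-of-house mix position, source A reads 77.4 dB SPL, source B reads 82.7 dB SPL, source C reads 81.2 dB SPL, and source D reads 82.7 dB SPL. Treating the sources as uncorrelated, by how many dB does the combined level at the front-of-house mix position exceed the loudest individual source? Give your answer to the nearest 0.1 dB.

Uncorrelated sources add in intensity (power), not in dB.
L_total = 10·log₁₀(10^(77.4/10) + 10^(82.7/10) + 10^(81.2/10) + 10^(82.7/10)) = 87.48 dB SPL.
Excess over the loudest (82.7 dB): 87.48 − 82.7 = 4.8 dB.

4.8 dB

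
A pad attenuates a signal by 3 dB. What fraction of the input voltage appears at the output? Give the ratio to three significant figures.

0.708

Voltage ratio = 10^(dB/20).
10^(-3/20) = 10^(-0.1500) = 0.708.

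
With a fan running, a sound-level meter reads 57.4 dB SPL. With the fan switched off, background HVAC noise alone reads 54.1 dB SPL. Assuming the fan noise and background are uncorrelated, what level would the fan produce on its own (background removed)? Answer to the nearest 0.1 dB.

Background correction is a power subtraction:
L_src = 10·log₁₀(10^(57.4/10) − 10^(54.1/10)) = 10·log₁₀(292500) = 54.7 dB SPL.

54.7 dB SPL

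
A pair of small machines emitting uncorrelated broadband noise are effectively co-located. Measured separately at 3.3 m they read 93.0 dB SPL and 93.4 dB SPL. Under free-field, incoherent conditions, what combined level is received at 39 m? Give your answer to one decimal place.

74.8 dB SPL

Combined at 3.3 m: 10·log₁₀(10^(93.0/10)+10^(93.4/10)) = 96.21 dB SPL.
Then apply −20·log₁₀(39/3.3) = -21.45 dB → 74.8 dB SPL.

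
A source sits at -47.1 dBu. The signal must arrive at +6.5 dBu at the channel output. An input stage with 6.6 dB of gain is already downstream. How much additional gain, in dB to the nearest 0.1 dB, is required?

47.0 dB

The required make-up gain is the shortfall in the dB sum.
G = +6.5 − (-47.1) − 6.6 = 47.0 dB.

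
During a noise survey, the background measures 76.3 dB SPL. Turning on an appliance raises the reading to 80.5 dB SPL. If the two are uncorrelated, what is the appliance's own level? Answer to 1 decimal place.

78.4 dB SPL

Subtract intensities: L_src = 10·log₁₀(10^(L_total/10) − 10^(L_bg/10)).
L_src = 10·log₁₀(10^(80.5/10) − 10^(76.3/10)) = 10·log₁₀(69540000) = 78.4 dB SPL.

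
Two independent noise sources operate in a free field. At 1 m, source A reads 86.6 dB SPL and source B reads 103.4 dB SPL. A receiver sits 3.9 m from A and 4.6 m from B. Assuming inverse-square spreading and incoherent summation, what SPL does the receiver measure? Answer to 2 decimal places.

At the listener: L_A = 86.6 − 20·log₁₀(3.9) = 74.779 dB; L_B = 103.4 − 20·log₁₀(4.6) = 90.145 dB.
Combined: 10·log₁₀(10^(74.779/10)+10^(90.145/10)) = 90.27 dB SPL.

90.27 dB SPL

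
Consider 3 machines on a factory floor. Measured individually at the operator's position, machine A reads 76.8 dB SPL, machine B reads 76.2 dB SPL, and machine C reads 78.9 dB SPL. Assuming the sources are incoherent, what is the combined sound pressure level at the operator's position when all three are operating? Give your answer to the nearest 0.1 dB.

Incoherent sources sum as intensities:
L_total = 10·log₁₀(10^(76.8/10) + 10^(76.2/10) + 10^(78.9/10)) = 10·log₁₀(167200000) = 82.2 dB SPL.

82.2 dB SPL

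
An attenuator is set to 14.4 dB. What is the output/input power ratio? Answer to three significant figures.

0.0363

Power ratio = 10^(dB/10).
10^(-14.4/10) = 10^(-1.440) = 0.0363.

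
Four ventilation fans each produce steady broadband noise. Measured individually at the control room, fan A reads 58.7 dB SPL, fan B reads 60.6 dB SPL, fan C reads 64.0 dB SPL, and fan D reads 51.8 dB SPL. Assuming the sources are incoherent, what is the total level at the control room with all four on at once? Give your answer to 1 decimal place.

Add the sources as powers (linear), then convert back to dB:
L_total = 10·log₁₀(10^(58.7/10) + 10^(60.6/10) + 10^(64.0/10) + 10^(51.8/10)) = 10·log₁₀(4553000) = 66.6 dB SPL.

66.6 dB SPL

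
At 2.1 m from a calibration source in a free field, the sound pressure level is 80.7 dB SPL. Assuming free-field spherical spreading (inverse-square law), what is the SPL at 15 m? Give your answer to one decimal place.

63.6 dB SPL

For a point source in a free field, ΔL = −20·log₁₀(d₂/d₁).
ΔL = −20·log₁₀(15/2.1) = -17.08 dB, so L₂ = 80.7 + (-17.08) = 63.6 dB SPL.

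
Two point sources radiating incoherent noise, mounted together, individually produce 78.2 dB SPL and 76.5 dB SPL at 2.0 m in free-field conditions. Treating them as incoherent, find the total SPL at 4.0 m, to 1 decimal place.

Combined at 2.0 m: 10·log₁₀(10^(78.2/10)+10^(76.5/10)) = 80.44 dB SPL.
Then apply −20·log₁₀(4.0/2.0) = -6.02 dB → 74.4 dB SPL.

74.4 dB SPL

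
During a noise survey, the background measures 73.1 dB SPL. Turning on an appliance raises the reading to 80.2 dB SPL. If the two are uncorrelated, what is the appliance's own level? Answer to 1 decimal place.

Remove the background by subtracting linear intensities:
L_src = 10·log₁₀(10^(80.2/10) − 10^(73.1/10)) = 10·log₁₀(84300000) = 79.3 dB SPL.

79.3 dB SPL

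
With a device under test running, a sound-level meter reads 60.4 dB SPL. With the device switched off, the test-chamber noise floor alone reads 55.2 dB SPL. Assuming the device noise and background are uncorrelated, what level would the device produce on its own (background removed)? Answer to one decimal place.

Background correction is a power subtraction:
L_src = 10·log₁₀(10^(60.4/10) − 10^(55.2/10)) = 10·log₁₀(765300) = 58.8 dB SPL.

58.8 dB SPL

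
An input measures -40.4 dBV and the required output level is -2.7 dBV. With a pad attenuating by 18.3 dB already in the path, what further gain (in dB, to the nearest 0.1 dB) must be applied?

The required make-up gain is the shortfall in the dB sum.
G = -2.7 − (-40.4) + 18.3 = 56.0 dB.

56.0 dB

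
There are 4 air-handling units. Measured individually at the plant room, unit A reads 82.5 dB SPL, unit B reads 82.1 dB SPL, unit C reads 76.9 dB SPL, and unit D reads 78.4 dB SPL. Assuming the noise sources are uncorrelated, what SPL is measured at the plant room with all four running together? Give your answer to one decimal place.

Uncorrelated sources add in intensity (power), not in dB.
L_total = 10·log₁₀(10^(82.5/10) + 10^(82.1/10) + 10^(76.9/10) + 10^(78.4/10)) = 10·log₁₀(458200000) = 86.6 dB SPL.

86.6 dB SPL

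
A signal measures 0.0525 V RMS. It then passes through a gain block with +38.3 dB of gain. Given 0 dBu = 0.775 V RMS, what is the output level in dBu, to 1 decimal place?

Input level: 20·log₁₀(0.0525/0.775) = -23.38 dBu.
Output: -23.38 + 38.3 = +14.9 dBu.

+14.9 dBu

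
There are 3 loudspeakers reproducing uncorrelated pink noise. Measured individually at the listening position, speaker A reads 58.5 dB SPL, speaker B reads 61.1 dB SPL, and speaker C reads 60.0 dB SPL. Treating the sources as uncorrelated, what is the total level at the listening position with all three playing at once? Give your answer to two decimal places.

Incoherent sources sum as intensities:
L_total = 10·log₁₀(10^(58.5/10) + 10^(61.1/10) + 10^(60.0/10)) = 10·log₁₀(2996000) = 64.77 dB SPL.

64.77 dB SPL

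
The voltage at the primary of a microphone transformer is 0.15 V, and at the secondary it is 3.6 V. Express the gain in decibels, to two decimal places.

27.60 dB

For a voltage ratio, dB = 20·log₁₀(V₂/V₁).
20·log₁₀(3.6/0.15) = 20·log₁₀(24.00) = 27.60 dB.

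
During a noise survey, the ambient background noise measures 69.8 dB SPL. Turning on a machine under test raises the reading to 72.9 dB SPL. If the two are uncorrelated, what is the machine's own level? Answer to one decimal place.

Subtract intensities: L_src = 10·log₁₀(10^(L_total/10) − 10^(L_bg/10)).
L_src = 10·log₁₀(10^(72.9/10) − 10^(69.8/10)) = 10·log₁₀(9949000) = 70.0 dB SPL.

70.0 dB SPL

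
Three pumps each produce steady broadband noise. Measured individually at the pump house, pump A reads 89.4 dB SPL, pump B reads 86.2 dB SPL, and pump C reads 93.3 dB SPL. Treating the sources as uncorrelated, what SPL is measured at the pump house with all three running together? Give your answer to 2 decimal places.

95.35 dB SPL

Uncorrelated sources add in intensity (power), not in dB.
L_total = 10·log₁₀(10^(89.4/10) + 10^(86.2/10) + 10^(93.3/10)) = 10·log₁₀(3426000000) = 95.35 dB SPL.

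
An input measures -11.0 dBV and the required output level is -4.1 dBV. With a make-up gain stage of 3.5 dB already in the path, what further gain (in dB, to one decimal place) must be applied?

3.4 dB

The required make-up gain is the shortfall in the dB sum.
G = -4.1 − (-11.0) − 3.5 = 3.4 dB.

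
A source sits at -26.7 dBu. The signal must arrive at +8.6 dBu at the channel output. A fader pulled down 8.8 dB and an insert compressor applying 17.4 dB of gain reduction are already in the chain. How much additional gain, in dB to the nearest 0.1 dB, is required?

61.5 dB

The required make-up gain is the shortfall in the dB sum.
G = +8.6 − (-26.7) + 8.8 + 17.4 = 61.5 dB.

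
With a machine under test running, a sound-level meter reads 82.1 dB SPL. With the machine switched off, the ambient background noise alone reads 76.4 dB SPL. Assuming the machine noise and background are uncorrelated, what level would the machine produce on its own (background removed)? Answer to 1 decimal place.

80.7 dB SPL

Subtract intensities: L_src = 10·log₁₀(10^(L_total/10) − 10^(L_bg/10)).
L_src = 10·log₁₀(10^(82.1/10) − 10^(76.4/10)) = 10·log₁₀(118500000) = 80.7 dB SPL.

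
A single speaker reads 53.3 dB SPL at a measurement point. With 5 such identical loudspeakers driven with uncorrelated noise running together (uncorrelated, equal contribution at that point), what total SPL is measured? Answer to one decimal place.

60.3 dB SPL

5 equal incoherent sources raise the level by 10·log₁₀(5) = 6.99 dB.
L_total = 53.3 + 6.99 = 60.3 dB SPL.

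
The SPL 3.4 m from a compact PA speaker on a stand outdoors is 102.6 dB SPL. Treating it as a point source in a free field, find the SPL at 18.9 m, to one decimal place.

Free-field point source: level drops by 20·log₁₀ of the distance ratio.
ΔL = −20·log₁₀(18.9/3.4) = -14.90 dB, so L₂ = 102.6 + (-14.90) = 87.7 dB SPL.

87.7 dB SPL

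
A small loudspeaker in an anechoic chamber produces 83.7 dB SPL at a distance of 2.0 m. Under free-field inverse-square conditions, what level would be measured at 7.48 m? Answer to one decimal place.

72.2 dB SPL

Free-field point source: level drops by 20·log₁₀ of the distance ratio.
ΔL = −20·log₁₀(7.48/2.0) = -11.46 dB, so L₂ = 83.7 + (-11.46) = 72.2 dB SPL.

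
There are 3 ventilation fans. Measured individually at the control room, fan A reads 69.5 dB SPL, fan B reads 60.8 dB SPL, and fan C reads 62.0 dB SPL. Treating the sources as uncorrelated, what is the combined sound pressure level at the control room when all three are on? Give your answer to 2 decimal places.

70.68 dB SPL

Incoherent sources sum as intensities:
L_total = 10·log₁₀(10^(69.5/10) + 10^(60.8/10) + 10^(62.0/10)) = 10·log₁₀(11700000) = 70.68 dB SPL.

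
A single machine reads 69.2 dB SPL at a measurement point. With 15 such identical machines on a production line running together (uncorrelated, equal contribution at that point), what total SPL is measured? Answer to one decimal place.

81.0 dB SPL

15 equal incoherent sources raise the level by 10·log₁₀(15) = 11.76 dB.
L_total = 69.2 + 11.76 = 81.0 dB SPL.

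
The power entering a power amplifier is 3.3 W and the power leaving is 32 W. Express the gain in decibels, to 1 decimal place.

9.9 dB

For a power ratio, dB = 10·log₁₀(P₂/P₁).
10·log₁₀(32/3.3) = 10·log₁₀(9.697) = 9.9 dB.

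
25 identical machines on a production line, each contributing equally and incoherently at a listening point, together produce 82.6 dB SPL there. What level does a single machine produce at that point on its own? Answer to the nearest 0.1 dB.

68.6 dB SPL

25 equal incoherent sources add 10·log₁₀(25) = 13.98 dB over one source.
L_one = 82.6 − 13.98 = 68.6 dB SPL.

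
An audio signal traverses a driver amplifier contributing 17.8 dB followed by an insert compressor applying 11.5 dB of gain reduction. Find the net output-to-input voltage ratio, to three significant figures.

Net gain = 17.8 + (−11.5) = 6.3 dB.
Voltage ratio = 10^(6.3/20) = 2.07.

2.07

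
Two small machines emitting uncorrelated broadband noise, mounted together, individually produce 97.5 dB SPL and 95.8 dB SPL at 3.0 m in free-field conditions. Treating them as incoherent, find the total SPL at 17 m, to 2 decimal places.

Combined at 3.0 m: 10·log₁₀(10^(97.5/10)+10^(95.8/10)) = 99.743 dB SPL.
Then apply −20·log₁₀(17/3.0) = -15.067 dB → 84.68 dB SPL.

84.68 dB SPL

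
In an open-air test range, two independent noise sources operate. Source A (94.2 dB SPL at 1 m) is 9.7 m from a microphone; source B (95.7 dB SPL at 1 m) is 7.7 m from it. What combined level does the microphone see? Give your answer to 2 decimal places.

79.57 dB SPL

At the listener: L_A = 94.2 − 20·log₁₀(9.7) = 74.465 dB; L_B = 95.7 − 20·log₁₀(7.7) = 77.970 dB.
Combined: 10·log₁₀(10^(74.465/10)+10^(77.970/10)) = 79.57 dB SPL.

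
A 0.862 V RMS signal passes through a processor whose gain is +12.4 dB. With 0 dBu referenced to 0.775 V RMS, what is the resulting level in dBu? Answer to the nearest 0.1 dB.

Input level: 20·log₁₀(0.862/0.775) = 0.92 dBu.
Output: 0.92 + 12.4 = +13.3 dBu.

+13.3 dBu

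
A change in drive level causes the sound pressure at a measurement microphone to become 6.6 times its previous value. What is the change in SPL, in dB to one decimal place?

Sound pressure is an amplitude quantity: ΔL = 20·log₁₀(p₂/p₁).
20·log₁₀(6.6) = 16.4 dB.

16.4 dB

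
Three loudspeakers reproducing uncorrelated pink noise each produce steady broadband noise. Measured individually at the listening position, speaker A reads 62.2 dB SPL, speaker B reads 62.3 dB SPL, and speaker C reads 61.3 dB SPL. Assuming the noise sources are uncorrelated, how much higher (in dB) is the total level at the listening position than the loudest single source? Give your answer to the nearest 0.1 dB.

4.4 dB

Uncorrelated sources add in intensity (power), not in dB.
L_total = 10·log₁₀(10^(62.2/10) + 10^(62.3/10) + 10^(61.3/10)) = 66.73 dB SPL.
Excess over the loudest (62.3 dB): 66.73 − 62.3 = 4.4 dB.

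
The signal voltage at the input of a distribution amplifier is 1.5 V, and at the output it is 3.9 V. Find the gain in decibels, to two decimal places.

Voltage is an amplitude quantity, so gain = 20·log₁₀(V_out/V_in).
20·log₁₀(3.9/1.5) = 20·log₁₀(2.600) = 8.30 dB.

8.30 dB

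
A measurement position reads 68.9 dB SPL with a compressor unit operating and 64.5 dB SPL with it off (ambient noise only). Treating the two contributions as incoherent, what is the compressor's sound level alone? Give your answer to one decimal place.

66.9 dB SPL

Subtract intensities: L_src = 10·log₁₀(10^(L_total/10) − 10^(L_bg/10)).
L_src = 10·log₁₀(10^(68.9/10) − 10^(64.5/10)) = 10·log₁₀(4944000) = 66.9 dB SPL.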